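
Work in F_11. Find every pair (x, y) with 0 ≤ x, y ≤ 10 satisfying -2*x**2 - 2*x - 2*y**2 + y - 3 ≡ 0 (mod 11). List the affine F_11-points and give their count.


Affine F_11-points: {(1, 3), (3, 2), (3, 4), (4, 1), (4, 5), (5, 7), (5, 10), (6, 1), (6, 5), (7, 2), (7, 4), (9, 3)}; count = 12.

For each of the 121 pairs (x, y) ∈ F_11², evaluate f(x, y) mod 11. Record the zeros.
  x = 0: [0↦8, 1↦7, 2↦2, 3↦4, 4↦2, 5↦7, 6↦8, 7↦5, 8↦9, 9↦9, 10↦5]  zeros at y ∈ ∅
  x = 1: [0↦4, 1↦3, 2↦9, 3↦0, 4↦9, 5↦3, 6↦4, 7↦1, 8↦5, 9↦5, 10↦1]  zeros at y ∈ {3}
  x = 2: [0↦7, 1↦6, 2↦1, 3↦3, 4↦1, 5↦6, 6↦7, 7↦4, 8↦8, 9↦8, 10↦4]  zeros at y ∈ ∅
  x = 3: [0↦6, 1↦5, 2↦0, 3↦2, 4↦0, 5↦5, 6↦6, 7↦3, 8↦7, 9↦7, 10↦3]  zeros at y ∈ {2, 4}
  x = 4: [0↦1, 1↦0, 2↦6, 3↦8, 4↦6, 5↦0, 6↦1, 7↦9, 8↦2, 9↦2, 10↦9]  zeros at y ∈ {1, 5}
  x = 5: [0↦3, 1↦2, 2↦8, 3↦10, 4↦8, 5↦2, 6↦3, 7↦0, 8↦4, 9↦4, 10↦0]  zeros at y ∈ {7, 10}
  x = 6: [0↦1, 1↦0, 2↦6, 3↦8, 4↦6, 5↦0, 6↦1, 7↦9, 8↦2, 9↦2, 10↦9]  zeros at y ∈ {1, 5}
  x = 7: [0↦6, 1↦5, 2↦0, 3↦2, 4↦0, 5↦5, 6↦6, 7↦3, 8↦7, 9↦7, 10↦3]  zeros at y ∈ {2, 4}
  x = 8: [0↦7, 1↦6, 2↦1, 3↦3, 4↦1, 5↦6, 6↦7, 7↦4, 8↦8, 9↦8, 10↦4]  zeros at y ∈ ∅
  x = 9: [0↦4, 1↦3, 2↦9, 3↦0, 4↦9, 5↦3, 6↦4, 7↦1, 8↦5, 9↦5, 10↦1]  zeros at y ∈ {3}
  x = 10: [0↦8, 1↦7, 2↦2, 3↦4, 4↦2, 5↦7, 6↦8, 7↦5, 8↦9, 9↦9, 10↦5]  zeros at y ∈ ∅
Collecting zeros: affine points = {(1, 3), (3, 2), (3, 4), (4, 1), (4, 5), (5, 7), (5, 10), (6, 1), (6, 5), (7, 2), (7, 4), (9, 3)}.
Total count |C(F_11)_aff| = 12.


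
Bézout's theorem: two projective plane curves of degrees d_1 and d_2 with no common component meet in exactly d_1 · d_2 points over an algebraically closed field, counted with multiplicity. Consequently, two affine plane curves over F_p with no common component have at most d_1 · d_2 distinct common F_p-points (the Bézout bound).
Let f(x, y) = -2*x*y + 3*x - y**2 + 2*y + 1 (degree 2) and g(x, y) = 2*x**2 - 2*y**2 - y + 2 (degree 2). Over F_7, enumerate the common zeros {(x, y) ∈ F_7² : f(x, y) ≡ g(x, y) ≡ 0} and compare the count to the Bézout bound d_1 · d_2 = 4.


Common zeros: {(3, 5), (4, 5), (5, 1)}; count = 3; Bézout bound = 4.

deg(f) = 2, deg(g) = 2, so Bézout bound = 4.
Scan x ∈ F_7. For each x, list the y ∈ F_7 with f(x, y) ≡ 0 and those with g(x, y) ≡ 0 (mod 7); the common zeros in that column are the intersection.
  x = 0: f ≡ 0 at y ∈ {4, 5}; g ≡ 0 at y ∈ ∅; common: ∅.
  x = 1: f ≡ 0 at y ∈ {2, 5}; g ≡ 0 at y ∈ ∅; common: ∅.
  x = 2: f ≡ 0 at y ∈ {0, 5}; g ≡ 0 at y ∈ {1, 2}; common: ∅.
  x = 3: f ≡ 0 at y ∈ {5}; g ≡ 0 at y ∈ {5}; common: {5}.
  x = 4: f ≡ 0 at y ∈ {3, 5}; g ≡ 0 at y ∈ {5}; common: {5}.
  x = 5: f ≡ 0 at y ∈ {1, 5}; g ≡ 0 at y ∈ {1, 2}; common: {1}.
  x = 6: f ≡ 0 at y ∈ {5, 6}; g ≡ 0 at y ∈ ∅; common: ∅.
Collecting: common zeros = {(3, 5), (4, 5), (5, 1)}, so the count is 3.
Comparison with the Bézout bound: 3 ≤ 4 = deg(f)·deg(g), as expected for curves with no common component (the affine F_7-count falls short of the bound because intersections may lie at infinity, over extension fields, or carry multiplicity).


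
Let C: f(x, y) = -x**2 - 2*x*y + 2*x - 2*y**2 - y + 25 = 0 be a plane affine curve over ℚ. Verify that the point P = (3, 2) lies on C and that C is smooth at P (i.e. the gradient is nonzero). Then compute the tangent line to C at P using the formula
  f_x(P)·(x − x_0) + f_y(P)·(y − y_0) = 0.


Tangent line at P: -8*x - 15*y + 54 = 0.

Step 1: f(3, 2) = 0, so P lies on C.
Step 2: partial derivatives
  f_x(x, y) = -2*x - 2*y + 2, f_y(x, y) = -2*x - 4*y - 1.
  f_x(P) = -8, f_y(P) = -15 (gradient nonzero, so P is smooth).
Step 3: tangent line at P: -8·(x − 3) + -15·(y − 2) = 0.
Expanding: -8*x - 15*y + 54 = 0.


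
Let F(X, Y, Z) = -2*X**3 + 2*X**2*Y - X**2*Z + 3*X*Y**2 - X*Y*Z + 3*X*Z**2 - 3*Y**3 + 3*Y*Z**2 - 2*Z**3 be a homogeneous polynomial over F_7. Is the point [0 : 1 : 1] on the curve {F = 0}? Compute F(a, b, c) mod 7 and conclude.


F(0,1,1) ≡ 5 (mod 7); P is NOT on the curve.

Evaluate F(0, 1, 1) term-by-term (mod 7).
  -2*X**3 ↦ -2·0·1·1 = 0
  2*X**2*Y ↦ 2·0·1·1 = 0
  -X**2*Z ↦ -1·0·1·1 = 0
  3*X*Y**2 ↦ 3·0·1·1 = 0
  -X*Y*Z ↦ -1·0·1·1 = 0
  3*X*Z**2 ↦ 3·0·1·1 = 0
  -3*Y**3 ↦ -3·1·1·1 = -3
  3*Y*Z**2 ↦ 3·1·1·1 = 3
  -2*Z**3 ↦ -2·1·1·1 = -2
Sum: F(0, 1, 1) = (0) + (0) + (0) + (0) + (0) + (0) + (-3) + (3) + (-2) = -2.
Reducing mod 7: -2 ≡ 5 (mod 7).
Since F(a, b, c) ≡ 5 ≠ 0 (mod 7), P does NOT lie on the curve.


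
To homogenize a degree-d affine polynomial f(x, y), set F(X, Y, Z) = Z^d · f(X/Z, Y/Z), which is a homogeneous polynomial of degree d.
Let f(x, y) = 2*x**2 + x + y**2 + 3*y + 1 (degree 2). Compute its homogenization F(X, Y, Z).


F(X, Y, Z) = 2*X**2 + X*Z + Y**2 + 3*Y*Z + Z**2

deg(f) = 2.
Substitute x = X/Z, y = Y/Z into f, then multiply by Z^2.
  monomial 2·x^2·y^0 ↦ 2·X^2·Y^0·Z^0.
  monomial 1·x^1·y^0 ↦ 1·X^1·Y^0·Z^1.
  monomial 1·x^0·y^2 ↦ 1·X^0·Y^2·Z^0.
  monomial 3·x^0·y^1 ↦ 3·X^0·Y^1·Z^1.
  monomial 1·x^0·y^0 ↦ 1·X^0·Y^0·Z^2.
Collecting: F(X, Y, Z) = 2*X**2 + X*Z + Y**2 + 3*Y*Z + Z**2.


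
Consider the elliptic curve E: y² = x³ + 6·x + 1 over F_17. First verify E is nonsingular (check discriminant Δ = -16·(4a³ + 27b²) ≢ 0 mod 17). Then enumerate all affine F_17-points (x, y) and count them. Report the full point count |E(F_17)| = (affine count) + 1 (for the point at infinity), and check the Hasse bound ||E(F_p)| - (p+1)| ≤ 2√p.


Affine points = {(0, 1), (0, 16), (1, 5), (1, 12), (2, 2), (2, 15), (4, 2), (4, 15), (6, 7), (6, 10), (8, 0), (9, 6), (9, 11), (11, 2), (11, 15), (12, 4), (12, 13), (13, 7), (13, 10), (15, 7), (15, 10)}; affine count = 21; |E(F_17)| = 22.

Discriminant check: Δ ∝ 4a³ + 27b² = 4·6³ + 27·1² = 4·216 + 27·1 ≡ 7 (mod 17). Nonzero ⇒ E is nonsingular.
For each x ∈ F_17, compute rhs = x³ + 6·x + 1 mod 17, then count y ∈ F_17 with y² ≡ rhs.
  x = 0: rhs = 1, matching y values: 1, 16 (2 points).
  x = 1: rhs = 8, matching y values: 5, 12 (2 points).
  x = 2: rhs = 4, matching y values: 2, 15 (2 points).
  x = 3: rhs = 12, matching y values: none (0 points).
  x = 4: rhs = 4, matching y values: 2, 15 (2 points).
  x = 5: rhs = 3, matching y values: none (0 points).
  x = 6: rhs = 15, matching y values: 7, 10 (2 points).
  x = 7: rhs = 12, matching y values: none (0 points).
  x = 8: rhs = 0, matching y values: 0 (1 points).
  x = 9: rhs = 2, matching y values: 6, 11 (2 points).
  x = 10: rhs = 7, matching y values: none (0 points).
  x = 11: rhs = 4, matching y values: 2, 15 (2 points).
  x = 12: rhs = 16, matching y values: 4, 13 (2 points).
  x = 13: rhs = 15, matching y values: 7, 10 (2 points).
  x = 14: rhs = 7, matching y values: none (0 points).
  x = 15: rhs = 15, matching y values: 7, 10 (2 points).
  x = 16: rhs = 11, matching y values: none (0 points).
Total affine count: 21.
Full point count |E(F_17)| = 21 + 1 = 22.
Hasse bound: |22 − (17+1)| = |4| = 4 ≤ 2√17 ≈ 8.2462 ✓.


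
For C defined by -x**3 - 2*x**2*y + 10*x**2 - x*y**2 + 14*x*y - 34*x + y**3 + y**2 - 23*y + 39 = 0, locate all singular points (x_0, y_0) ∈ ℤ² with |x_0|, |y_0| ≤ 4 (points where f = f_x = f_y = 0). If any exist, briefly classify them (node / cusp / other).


Singular points: {(3, 1)}; classification: node.

Compute partial derivatives:
  f_x = -3*x**2 - 4*x*y + 20*x - y**2 + 14*y - 34.
  f_y = -2*x**2 - 2*x*y + 14*x + 3*y**2 + 2*y - 23.
Scan x_0 ∈ {−4, ..., 4}. For each x_0, f_y(x_0, y) is a polynomial in y; find its integer roots y ∈ {−4, ..., 4}, then test f_x and f at those candidates.
  x = -4: f_y(-4, y) = 3*y**2 + 10*y - 111; no integer root y with |y| ≤ 4.
  x = -3: f_y(-3, y) = 3*y**2 + 8*y - 83; no integer root y with |y| ≤ 4.
  x = -2: f_y(-2, y) = 3*y**2 + 6*y - 59; no integer root y with |y| ≤ 4.
  x = -1: f_y(-1, y) = 3*y**2 + 4*y - 39; vanishes at y ∈ {3}. (-1, 3): f_x = -12 ≠ 0.
  x = 0: f_y(0, y) = 3*y**2 + 2*y - 23; no integer root y with |y| ≤ 4.
  x = 1: f_y(1, y) = 3*y**2 - 11; no integer root y with |y| ≤ 4.
  x = 2: f_y(2, y) = 3*y**2 - 2*y - 3; no integer root y with |y| ≤ 4.
  x = 3: f_y(3, y) = 3*y**2 - 4*y + 1; vanishes at y ∈ {1}. (3, 1): f_x = 0, f = 0 — SINGULAR.
  x = 4: f_y(4, y) = 3*y**2 - 6*y + 1; no integer root y with |y| ≤ 4.
Only singular point on the grid: (3, 1).
Classify: substitute x = 3 + u, y = 1 + v and expand: f = -u**3 - 2*u**2*v - u**2 - u*v**2 + v**3 + v**2.
No constant or linear terms (consistent with a singular point). Quadratic part: -u**2 + v**2. Cubic part: -u**3 - 2*u**2*v - u*v**2 + v**3.
The quadratic part v**2 - u**2 = (v − u)(v + u) splits into two distinct linear factors, so there are two distinct tangent lines y − 1 = ±(x − 3) — this is a node (ordinary double point).
Classification: node.


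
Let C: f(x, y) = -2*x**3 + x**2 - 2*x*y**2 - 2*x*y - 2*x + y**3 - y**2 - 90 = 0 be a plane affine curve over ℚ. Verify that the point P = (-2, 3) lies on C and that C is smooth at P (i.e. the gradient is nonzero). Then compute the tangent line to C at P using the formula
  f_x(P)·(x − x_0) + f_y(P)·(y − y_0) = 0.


Tangent line at P: -54*x + 49*y - 255 = 0.

Step 1: f(-2, 3) = 0, so P lies on C.
Step 2: partial derivatives
  f_x(x, y) = -6*x**2 + 2*x - 2*y**2 - 2*y - 2, f_y(x, y) = -4*x*y - 2*x + 3*y**2 - 2*y.
  f_x(P) = -54, f_y(P) = 49 (gradient nonzero, so P is smooth).
Step 3: tangent line at P: -54·(x − -2) + 49·(y − 3) = 0.
Expanding: -54*x + 49*y - 255 = 0.


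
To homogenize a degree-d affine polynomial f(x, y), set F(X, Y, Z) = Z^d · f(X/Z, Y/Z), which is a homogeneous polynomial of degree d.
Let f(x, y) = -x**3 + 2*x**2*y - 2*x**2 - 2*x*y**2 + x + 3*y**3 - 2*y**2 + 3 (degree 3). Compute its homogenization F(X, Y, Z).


F(X, Y, Z) = -X**3 + 2*X**2*Y - 2*X**2*Z - 2*X*Y**2 + X*Z**2 + 3*Y**3 - 2*Y**2*Z + 3*Z**3

deg(f) = 3.
Substitute x = X/Z, y = Y/Z into f, then multiply by Z^3.
  monomial -1·x^3·y^0 ↦ -1·X^3·Y^0·Z^0.
  monomial 2·x^2·y^1 ↦ 2·X^2·Y^1·Z^0.
  monomial -2·x^2·y^0 ↦ -2·X^2·Y^0·Z^1.
  monomial -2·x^1·y^2 ↦ -2·X^1·Y^2·Z^0.
  monomial 1·x^1·y^0 ↦ 1·X^1·Y^0·Z^2.
  monomial 3·x^0·y^3 ↦ 3·X^0·Y^3·Z^0.
  monomial -2·x^0·y^2 ↦ -2·X^0·Y^2·Z^1.
  monomial 3·x^0·y^0 ↦ 3·X^0·Y^0·Z^3.
Collecting: F(X, Y, Z) = -X**3 + 2*X**2*Y - 2*X**2*Z - 2*X*Y**2 + X*Z**2 + 3*Y**3 - 2*Y**2*Z + 3*Z**3.


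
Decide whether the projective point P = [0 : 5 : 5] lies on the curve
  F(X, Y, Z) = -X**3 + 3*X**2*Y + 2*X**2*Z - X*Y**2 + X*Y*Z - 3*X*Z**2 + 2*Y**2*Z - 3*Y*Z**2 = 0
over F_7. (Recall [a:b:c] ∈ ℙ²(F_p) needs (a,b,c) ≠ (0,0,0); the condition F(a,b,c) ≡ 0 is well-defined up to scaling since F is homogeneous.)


F(0,5,5) ≡ 1 (mod 7); P is NOT on the curve.

Evaluate F(0, 5, 5) term-by-term (mod 7).
  -X**3 ↦ -1·0·1·1 = 0
  3*X**2*Y ↦ 3·0·5·1 = 0
  2*X**2*Z ↦ 2·0·1·5 = 0
  -X*Y**2 ↦ -1·0·25·1 = 0
  X*Y*Z ↦ 1·0·5·5 = 0
  -3*X*Z**2 ↦ -3·0·1·25 = 0
  2*Y**2*Z ↦ 2·1·25·5 = 250
  -3*Y*Z**2 ↦ -3·1·5·25 = -375
Sum: F(0, 5, 5) = (0) + (0) + (0) + (0) + (0) + (0) + (250) + (-375) = -125.
Reducing mod 7: -125 ≡ 1 (mod 7).
Since F(a, b, c) ≡ 1 ≠ 0 (mod 7), P does NOT lie on the curve.


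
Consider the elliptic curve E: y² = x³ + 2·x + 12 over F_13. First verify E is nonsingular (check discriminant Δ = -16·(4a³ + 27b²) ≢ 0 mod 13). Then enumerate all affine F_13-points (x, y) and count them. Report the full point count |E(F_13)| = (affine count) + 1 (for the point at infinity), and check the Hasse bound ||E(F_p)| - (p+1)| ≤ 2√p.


Affine points = {(0, 5), (0, 8), (5, 2), (5, 11), (11, 0), (12, 3), (12, 10)}; affine count = 7; |E(F_13)| = 8.

Discriminant check: Δ ∝ 4a³ + 27b² = 4·2³ + 27·12² = 4·8 + 27·144 ≡ 7 (mod 13). Nonzero ⇒ E is nonsingular.
For each x ∈ F_13, compute rhs = x³ + 2·x + 12 mod 13, then count y ∈ F_13 with y² ≡ rhs.
  x = 0: rhs = 12, matching y values: 5, 8 (2 points).
  x = 1: rhs = 2, matching y values: none (0 points).
  x = 2: rhs = 11, matching y values: none (0 points).
  x = 3: rhs = 6, matching y values: none (0 points).
  x = 4: rhs = 6, matching y values: none (0 points).
  x = 5: rhs = 4, matching y values: 2, 11 (2 points).
  x = 6: rhs = 6, matching y values: none (0 points).
  x = 7: rhs = 5, matching y values: none (0 points).
  x = 8: rhs = 7, matching y values: none (0 points).
  x = 9: rhs = 5, matching y values: none (0 points).
  x = 10: rhs = 5, matching y values: none (0 points).
  x = 11: rhs = 0, matching y values: 0 (1 points).
  x = 12: rhs = 9, matching y values: 3, 10 (2 points).
Total affine count: 7.
Full point count |E(F_13)| = 7 + 1 = 8.
Hasse bound: |8 − (13+1)| = |-6| = 6 ≤ 2√13 ≈ 7.2111 ✓.


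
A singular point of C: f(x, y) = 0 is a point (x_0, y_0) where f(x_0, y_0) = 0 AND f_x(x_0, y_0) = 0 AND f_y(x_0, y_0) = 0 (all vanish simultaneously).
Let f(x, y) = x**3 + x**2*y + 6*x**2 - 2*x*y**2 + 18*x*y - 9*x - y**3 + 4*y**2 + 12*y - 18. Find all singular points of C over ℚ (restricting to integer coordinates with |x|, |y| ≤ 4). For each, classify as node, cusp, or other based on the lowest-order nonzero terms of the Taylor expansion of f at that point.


Singular points: {(-3, 3)}; classification: cusp.

Compute partial derivatives:
  f_x = 3*x**2 + 2*x*y + 12*x - 2*y**2 + 18*y - 9.
  f_y = x**2 - 4*x*y + 18*x - 3*y**2 + 8*y + 12.
Scan x_0 ∈ {−4, ..., 4}. For each x_0, f_y(x_0, y) is a polynomial in y; find its integer roots y ∈ {−4, ..., 4}, then test f_x and f at those candidates.
  x = -4: f_y(-4, y) = -3*y**2 + 24*y - 44; no integer root y with |y| ≤ 4.
  x = -3: f_y(-3, y) = -3*y**2 + 20*y - 33; vanishes at y ∈ {3}. (-3, 3): f_x = 0, f = 0 — SINGULAR.
  x = -2: f_y(-2, y) = -3*y**2 + 16*y - 20; vanishes at y ∈ {2}. (-2, 2): f_x = -1 ≠ 0.
  x = -1: f_y(-1, y) = -3*y**2 + 12*y - 5; no integer root y with |y| ≤ 4.
  x = 0: f_y(0, y) = -3*y**2 + 8*y + 12; no integer root y with |y| ≤ 4.
  x = 1: f_y(1, y) = -3*y**2 + 4*y + 31; no integer root y with |y| ≤ 4.
  x = 2: f_y(2, y) = 52 - 3*y**2; no integer root y with |y| ≤ 4.
  x = 3: f_y(3, y) = -3*y**2 - 4*y + 75; no integer root y with |y| ≤ 4.
  x = 4: f_y(4, y) = -3*y**2 - 8*y + 100; no integer root y with |y| ≤ 4.
Only singular point on the grid: (-3, 3).
Classify: substitute x = -3 + u, y = 3 + v and expand: f = u**3 + u**2*v - 2*u*v**2 - v**3 + v**2.
No constant or linear terms (consistent with a singular point). Quadratic part: v**2. Cubic part: u**3 + u**2*v - 2*u*v**2 - v**3.
The quadratic part v**2 is a perfect square, so there is a single (double) tangent line v = 0, i.e. y = 3. Restricting the cubic part to that line (v = 0) leaves u**3 ≠ 0, so f is not divisible by v and the branch is v² ≈ -u**3 to lowest order — this is a cusp.
Classification: cusp.


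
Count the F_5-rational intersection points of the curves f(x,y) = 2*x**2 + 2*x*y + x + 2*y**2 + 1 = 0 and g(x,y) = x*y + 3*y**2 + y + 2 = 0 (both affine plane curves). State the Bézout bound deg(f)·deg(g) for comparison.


Common zeros: ∅; count = 0; Bézout bound = 4.

deg(f) = 2, deg(g) = 2, so Bézout bound = 4.
Scan x ∈ F_5. For each x, list the y ∈ F_5 with f(x, y) ≡ 0 and those with g(x, y) ≡ 0 (mod 5); the common zeros in that column are the intersection.
  x = 0: f ≡ 0 at y ∈ ∅; g ≡ 0 at y ∈ ∅; common: ∅.
  x = 1: f ≡ 0 at y ∈ ∅; g ≡ 0 at y ∈ {3}; common: ∅.
  x = 2: f ≡ 0 at y ∈ ∅; g ≡ 0 at y ∈ {2}; common: ∅.
  x = 3: f ≡ 0 at y ∈ {1}; g ≡ 0 at y ∈ ∅; common: ∅.
  x = 4: f ≡ 0 at y ∈ ∅; g ≡ 0 at y ∈ {1, 4}; common: ∅.
Collecting: common zeros = ∅, so the count is 0.
Comparison with the Bézout bound: 0 ≤ 4 = deg(f)·deg(g), as expected for curves with no common component (the affine F_5-count falls short of the bound because intersections may lie at infinity, over extension fields, or carry multiplicity).


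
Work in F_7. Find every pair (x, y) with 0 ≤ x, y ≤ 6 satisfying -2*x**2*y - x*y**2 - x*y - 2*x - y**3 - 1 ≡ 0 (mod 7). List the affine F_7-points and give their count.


Affine F_7-points: {(0, 3), (0, 5), (0, 6), (1, 2), (1, 5), (1, 6), (3, 0), (3, 4), (4, 2), (6, 1)}; count = 10.

For each of the 49 pairs (x, y) ∈ F_7², evaluate f(x, y) mod 7. Record the zeros.
  x = 0: [0↦6, 1↦5, 2↦5, 3↦0, 4↦5, 5↦0, 6↦0]  zeros at y ∈ {3, 5, 6}
  x = 1: [0↦4, 1↦6, 2↦0, 3↦1, 4↦3, 5↦0, 6↦0]  zeros at y ∈ {2, 5, 6}
  x = 2: [0↦2, 1↦3, 2↦1, 3↦4, 4↦6, 5↦1, 6↦4]  zeros at y ∈ ∅
  x = 3: [0↦0, 1↦3, 2↦1, 3↦2, 4↦0, 5↦3, 6↦5]  zeros at y ∈ {0, 4}
  x = 4: [0↦5, 1↦6, 2↦0, 3↦2, 4↦6, 5↦6, 6↦3]  zeros at y ∈ {2}
  x = 5: [0↦3, 1↦5, 2↦5, 3↦4, 4↦3, 5↦3, 6↦5]  zeros at y ∈ ∅
  x = 6: [0↦1, 1↦0, 2↦2, 3↦1, 4↦5, 5↦1, 6↦4]  zeros at y ∈ {1}
Collecting zeros: affine points = {(0, 3), (0, 5), (0, 6), (1, 2), (1, 5), (1, 6), (3, 0), (3, 4), (4, 2), (6, 1)}.
Total count |C(F_7)_aff| = 10.


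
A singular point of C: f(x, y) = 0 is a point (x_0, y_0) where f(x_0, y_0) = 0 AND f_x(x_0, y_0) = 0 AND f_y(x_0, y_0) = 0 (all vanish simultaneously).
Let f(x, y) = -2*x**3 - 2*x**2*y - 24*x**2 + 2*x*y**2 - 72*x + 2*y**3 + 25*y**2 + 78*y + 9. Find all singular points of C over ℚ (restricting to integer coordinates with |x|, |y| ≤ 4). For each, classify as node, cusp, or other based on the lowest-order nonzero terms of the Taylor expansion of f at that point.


Singular points: {(-3, -3)}; classification: cusp.

Compute partial derivatives:
  f_x = -6*x**2 - 4*x*y - 48*x + 2*y**2 - 72.
  f_y = -2*x**2 + 4*x*y + 6*y**2 + 50*y + 78.
Scan x_0 ∈ {−4, ..., 4}. For each x_0, f_y(x_0, y) is a polynomial in y; find its integer roots y ∈ {−4, ..., 4}, then test f_x and f at those candidates.
  x = -4: f_y(-4, y) = 6*y**2 + 34*y + 46; no integer root y with |y| ≤ 4.
  x = -3: f_y(-3, y) = 6*y**2 + 38*y + 60; vanishes at y ∈ {-3}. (-3, -3): f_x = 0, f = 0 — SINGULAR.
  x = -2: f_y(-2, y) = 6*y**2 + 42*y + 70; no integer root y with |y| ≤ 4.
  x = -1: f_y(-1, y) = 6*y**2 + 46*y + 76; no integer root y with |y| ≤ 4.
  x = 0: f_y(0, y) = 6*y**2 + 50*y + 78; no integer root y with |y| ≤ 4.
  x = 1: f_y(1, y) = 6*y**2 + 54*y + 76; no integer root y with |y| ≤ 4.
  x = 2: f_y(2, y) = 6*y**2 + 58*y + 70; no integer root y with |y| ≤ 4.
  x = 3: f_y(3, y) = 6*y**2 + 62*y + 60; no integer root y with |y| ≤ 4.
  x = 4: f_y(4, y) = 6*y**2 + 66*y + 46; no integer root y with |y| ≤ 4.
Only singular point on the grid: (-3, -3).
Classify: substitute x = -3 + u, y = -3 + v and expand: f = -2*u**3 - 2*u**2*v + 2*u*v**2 + 2*v**3 + v**2.
No constant or linear terms (consistent with a singular point). Quadratic part: v**2. Cubic part: -2*u**3 - 2*u**2*v + 2*u*v**2 + 2*v**3.
The quadratic part v**2 is a perfect square, so there is a single (double) tangent line v = 0, i.e. y = -3. Restricting the cubic part to that line (v = 0) leaves -2*u**3 ≠ 0, so f is not divisible by v and the branch is v² ≈ 2*u**3 to lowest order — this is a cusp.
Classification: cusp.


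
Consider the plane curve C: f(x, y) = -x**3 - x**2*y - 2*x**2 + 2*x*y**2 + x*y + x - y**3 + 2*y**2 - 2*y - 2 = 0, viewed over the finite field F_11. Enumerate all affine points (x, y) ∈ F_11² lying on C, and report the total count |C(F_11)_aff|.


Affine F_11-points: {(1, 2), (1, 6), (1, 7), (2, 4), (2, 5), (2, 8), (3, 0), (4, 1), (5, 2), (5, 4), (5, 6), (6, 7), (7, 3), (8, 6), (9, 4)}; count = 15.

For each of the 121 pairs (x, y) ∈ F_11², evaluate f(x, y) mod 11. Record the zeros.
  x = 0: [0↦9, 1↦8, 2↦5, 3↦5, 4↦2, 5↦1, 6↦7, 7↦3, 8↦5, 9↦7, 10↦3]  zeros at y ∈ ∅
  x = 1: [0↦7, 1↦8, 2↦0, 3↦10, 4↦10, 5↦5, 6↦0, 7↦0, 8↦10, 9↦2, 10↦3]  zeros at y ∈ {2, 6, 7}
  x = 2: [0↦6, 1↦7, 2↦3, 3↦10, 4↦0, 5↦0, 6↦4, 7↦6, 8↦0, 9↦2, 10↦6]  zeros at y ∈ {4, 5, 8}
  x = 3: [0↦0, 1↦10, 2↦8, 3↦10, 4↦10, 5↦2, 6↦2, 7↦4, 8↦2, 9↦1, 10↦6]  zeros at y ∈ {0}
  x = 4: [0↦5, 1↦0, 2↦9, 3↦4, 4↦1, 5↦5, 6↦10, 7↦10, 8↦10, 9↦4, 10↦8]  zeros at y ∈ {1}
  x = 5: [0↦4, 1↦4, 2↦0, 3↦8, 4↦0, 5↦3, 6↦0, 7↦7, 8↦7, 9↦5, 10↦6]  zeros at y ∈ {2, 4, 6}
  x = 6: [0↦2, 1↦5, 2↦8, 3↦5, 4↦1, 5↦1, 6↦10, 7↦0, 8↦9, 9↦9, 10↦5]  zeros at y ∈ {7}
  x = 7: [0↦4, 1↦8, 2↦5, 3↦0, 4↦9, 5↦4, 6↦1, 7↦5, 8↦10, 9↦10, 10↦10]  zeros at y ∈ {3}
  x = 8: [0↦4, 1↦7, 2↦7, 3↦9, 4↦7, 5↦6, 6↦0, 7↦5, 8↦4, 9↦2, 10↦4]  zeros at y ∈ {6}
  x = 9: [0↦7, 1↦7, 2↦8, 3↦4, 4↦0, 5↦1, 6↦1, 7↦5, 8↦7, 9↦1, 10↦3]  zeros at y ∈ {4}
  x = 10: [0↦7, 1↦2, 2↦2, 3↦1, 4↦4, 5↦5, 6↦9, 7↦10, 8↦2, 9↦1, 10↦1]  zeros at y ∈ ∅
Collecting zeros: affine points = {(1, 2), (1, 6), (1, 7), (2, 4), (2, 5), (2, 8), (3, 0), (4, 1), (5, 2), (5, 4), (5, 6), (6, 7), (7, 3), (8, 6), (9, 4)}.
Total count |C(F_11)_aff| = 15.


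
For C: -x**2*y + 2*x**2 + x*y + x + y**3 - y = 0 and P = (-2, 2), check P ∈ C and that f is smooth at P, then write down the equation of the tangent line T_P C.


Tangent line at P: 3*x + 5*y - 4 = 0.

Step 1: f(-2, 2) = 0, so P lies on C.
Step 2: partial derivatives
  f_x(x, y) = -2*x*y + 4*x + y + 1, f_y(x, y) = -x**2 + x + 3*y**2 - 1.
  f_x(P) = 3, f_y(P) = 5 (gradient nonzero, so P is smooth).
Step 3: tangent line at P: 3·(x − -2) + 5·(y − 2) = 0.
Expanding: 3*x + 5*y - 4 = 0.


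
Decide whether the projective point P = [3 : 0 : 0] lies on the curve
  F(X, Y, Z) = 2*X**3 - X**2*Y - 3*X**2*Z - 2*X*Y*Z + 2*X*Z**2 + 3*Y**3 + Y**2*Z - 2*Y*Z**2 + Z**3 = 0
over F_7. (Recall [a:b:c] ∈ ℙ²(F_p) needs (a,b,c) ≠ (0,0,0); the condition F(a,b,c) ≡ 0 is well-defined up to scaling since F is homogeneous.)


F(3,0,0) ≡ 5 (mod 7); P is NOT on the curve.

Evaluate F(3, 0, 0) term-by-term (mod 7).
  2*X**3 ↦ 2·27·1·1 = 54
  -X**2*Y ↦ -1·9·0·1 = 0
  -3*X**2*Z ↦ -3·9·1·0 = 0
  -2*X*Y*Z ↦ -2·3·0·0 = 0
  2*X*Z**2 ↦ 2·3·1·0 = 0
  3*Y**3 ↦ 3·1·0·1 = 0
  Y**2*Z ↦ 1·1·0·0 = 0
  -2*Y*Z**2 ↦ -2·1·0·0 = 0
  Z**3 ↦ 1·1·1·0 = 0
Sum: F(3, 0, 0) = (54) + (0) + (0) + (0) + (0) + (0) + (0) + (0) + (0) = 54.
Reducing mod 7: 54 ≡ 5 (mod 7).
Since F(a, b, c) ≡ 5 ≠ 0 (mod 7), P does NOT lie on the curve.


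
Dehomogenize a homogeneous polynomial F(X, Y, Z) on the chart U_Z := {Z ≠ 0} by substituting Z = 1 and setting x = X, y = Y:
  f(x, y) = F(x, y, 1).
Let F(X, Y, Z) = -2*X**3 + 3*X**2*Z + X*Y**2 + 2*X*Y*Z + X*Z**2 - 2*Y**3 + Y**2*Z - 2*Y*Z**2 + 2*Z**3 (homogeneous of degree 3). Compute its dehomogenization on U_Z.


f(x, y) = -2*x**3 + 3*x**2 + x*y**2 + 2*x*y + x - 2*y**3 + y**2 - 2*y + 2

On U_Z we set Z = 1. Each monomial c·X^i·Y^j·Z^k in F becomes c·x^i·y^j·1^k = c·x^i·y^j.
Substituting Z = 1: F(X, Y, 1) = -2*x**3 + 3*x**2 + x*y**2 + 2*x*y + x - 2*y**3 + y**2 - 2*y + 2.
Note: deg(f) ≤ deg(F) = 3; strict inequality happens when F is divisible by Z (lost terms).


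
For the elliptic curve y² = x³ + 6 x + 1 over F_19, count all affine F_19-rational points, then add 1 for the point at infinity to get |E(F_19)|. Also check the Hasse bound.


Affine points = {(0, 1), (0, 18), (5, 2), (5, 17), (6, 5), (6, 14), (7, 5), (7, 14), (9, 9), (9, 10), (10, 4), (10, 15), (11, 7), (11, 12), (14, 6), (14, 13), (17, 0)}; affine count = 17; |E(F_19)| = 18.

Discriminant check: Δ ∝ 4a³ + 27b² = 4·6³ + 27·1² = 4·216 + 27·1 ≡ 17 (mod 19). Nonzero ⇒ E is nonsingular.
For each x ∈ F_19, compute rhs = x³ + 6·x + 1 mod 19, then count y ∈ F_19 with y² ≡ rhs.
  x = 0: rhs = 1, matching y values: 1, 18 (2 points).
  x = 1: rhs = 8, matching y values: none (0 points).
  x = 2: rhs = 2, matching y values: none (0 points).
  x = 3: rhs = 8, matching y values: none (0 points).
  x = 4: rhs = 13, matching y values: none (0 points).
  x = 5: rhs = 4, matching y values: 2, 17 (2 points).
  x = 6: rhs = 6, matching y values: 5, 14 (2 points).
  x = 7: rhs = 6, matching y values: 5, 14 (2 points).
  x = 8: rhs = 10, matching y values: none (0 points).
  x = 9: rhs = 5, matching y values: 9, 10 (2 points).
  x = 10: rhs = 16, matching y values: 4, 15 (2 points).
  x = 11: rhs = 11, matching y values: 7, 12 (2 points).
  x = 12: rhs = 15, matching y values: none (0 points).
  x = 13: rhs = 15, matching y values: none (0 points).
  x = 14: rhs = 17, matching y values: 6, 13 (2 points).
  x = 15: rhs = 8, matching y values: none (0 points).
  x = 16: rhs = 13, matching y values: none (0 points).
  x = 17: rhs = 0, matching y values: 0 (1 points).
  x = 18: rhs = 13, matching y values: none (0 points).
Total affine count: 17.
Full point count |E(F_19)| = 17 + 1 = 18.
Hasse bound: |18 − (19+1)| = |-2| = 2 ≤ 2√19 ≈ 8.7178 ✓.


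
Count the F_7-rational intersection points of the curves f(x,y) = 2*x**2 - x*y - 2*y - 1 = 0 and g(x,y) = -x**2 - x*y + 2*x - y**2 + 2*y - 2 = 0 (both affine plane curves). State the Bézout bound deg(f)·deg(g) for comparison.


Common zeros: {(1, 5), (5, 1), (5, 3)}; count = 3; Bézout bound = 4.

deg(f) = 2, deg(g) = 2, so Bézout bound = 4.
Scan x ∈ F_7. For each x, list the y ∈ F_7 with f(x, y) ≡ 0 and those with g(x, y) ≡ 0 (mod 7); the common zeros in that column are the intersection.
  x = 0: f ≡ 0 at y ∈ {3}; g ≡ 0 at y ∈ ∅; common: ∅.
  x = 1: f ≡ 0 at y ∈ {5}; g ≡ 0 at y ∈ {3, 5}; common: {5}.
  x = 2: f ≡ 0 at y ∈ {0}; g ≡ 0 at y ∈ ∅; common: ∅.
  x = 3: f ≡ 0 at y ∈ {2}; g ≡ 0 at y ∈ {1, 5}; common: ∅.
  x = 4: f ≡ 0 at y ∈ {4}; g ≡ 0 at y ∈ ∅; common: ∅.
  x = 5: f ≡ 0 at y ∈ {0, 1, 2, 3, 4, 5, 6}; g ≡ 0 at y ∈ {1, 3}; common: {1, 3}.
  x = 6: f ≡ 0 at y ∈ {1}; g ≡ 0 at y ∈ ∅; common: ∅.
Collecting: common zeros = {(1, 5), (5, 1), (5, 3)}, so the count is 3.
Comparison with the Bézout bound: 3 ≤ 4 = deg(f)·deg(g), as expected for curves with no common component (the affine F_7-count falls short of the bound because intersections may lie at infinity, over extension fields, or carry multiplicity).


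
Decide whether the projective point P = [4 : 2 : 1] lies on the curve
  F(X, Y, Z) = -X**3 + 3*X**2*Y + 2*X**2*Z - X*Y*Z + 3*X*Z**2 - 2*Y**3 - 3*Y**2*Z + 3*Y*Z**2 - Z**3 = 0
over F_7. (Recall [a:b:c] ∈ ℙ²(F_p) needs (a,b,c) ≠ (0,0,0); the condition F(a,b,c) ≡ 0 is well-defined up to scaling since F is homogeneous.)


F(4,2,1) ≡ 3 (mod 7); P is NOT on the curve.

Evaluate F(4, 2, 1) term-by-term (mod 7).
  -X**3 ↦ -1·64·1·1 = -64
  3*X**2*Y ↦ 3·16·2·1 = 96
  2*X**2*Z ↦ 2·16·1·1 = 32
  -X*Y*Z ↦ -1·4·2·1 = -8
  3*X*Z**2 ↦ 3·4·1·1 = 12
  -2*Y**3 ↦ -2·1·8·1 = -16
  -3*Y**2*Z ↦ -3·1·4·1 = -12
  3*Y*Z**2 ↦ 3·1·2·1 = 6
  -Z**3 ↦ -1·1·1·1 = -1
Sum: F(4, 2, 1) = (-64) + (96) + (32) + (-8) + (12) + (-16) + (-12) + (6) + (-1) = 45.
Reducing mod 7: 45 ≡ 3 (mod 7).
Since F(a, b, c) ≡ 3 ≠ 0 (mod 7), P does NOT lie on the curve.


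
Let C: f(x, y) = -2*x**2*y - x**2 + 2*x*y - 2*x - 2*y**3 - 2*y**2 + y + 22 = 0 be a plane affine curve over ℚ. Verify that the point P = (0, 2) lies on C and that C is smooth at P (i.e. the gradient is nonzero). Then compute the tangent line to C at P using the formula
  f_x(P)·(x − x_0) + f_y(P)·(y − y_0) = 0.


Tangent line at P: 2*x - 31*y + 62 = 0.

Step 1: f(0, 2) = 0, so P lies on C.
Step 2: partial derivatives
  f_x(x, y) = -4*x*y - 2*x + 2*y - 2, f_y(x, y) = -2*x**2 + 2*x - 6*y**2 - 4*y + 1.
  f_x(P) = 2, f_y(P) = -31 (gradient nonzero, so P is smooth).
Step 3: tangent line at P: 2·(x − 0) + -31·(y − 2) = 0.
Expanding: 2*x - 31*y + 62 = 0.


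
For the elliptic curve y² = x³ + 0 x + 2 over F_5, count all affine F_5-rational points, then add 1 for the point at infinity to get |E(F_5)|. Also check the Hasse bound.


Affine points = {(2, 0), (3, 2), (3, 3), (4, 1), (4, 4)}; affine count = 5; |E(F_5)| = 6.

Discriminant check: Δ ∝ 4a³ + 27b² = 4·0³ + 27·2² = 4·0 + 27·4 ≡ 3 (mod 5). Nonzero ⇒ E is nonsingular.
For each x ∈ F_5, compute rhs = x³ + 0·x + 2 mod 5, then count y ∈ F_5 with y² ≡ rhs.
  x = 0: rhs = 2, matching y values: none (0 points).
  x = 1: rhs = 3, matching y values: none (0 points).
  x = 2: rhs = 0, matching y values: 0 (1 points).
  x = 3: rhs = 4, matching y values: 2, 3 (2 points).
  x = 4: rhs = 1, matching y values: 1, 4 (2 points).
Total affine count: 5.
Full point count |E(F_5)| = 5 + 1 = 6.
Hasse bound: |6 − (5+1)| = |0| = 0 ≤ 2√5 ≈ 4.4721 ✓.


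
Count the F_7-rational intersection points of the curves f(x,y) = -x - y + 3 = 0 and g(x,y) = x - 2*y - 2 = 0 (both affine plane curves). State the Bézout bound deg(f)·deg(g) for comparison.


Common zeros: {(5, 5)}; count = 1; Bézout bound = 1.

deg(f) = 1, deg(g) = 1, so Bézout bound = 1.
Scan x ∈ F_7. For each x, list the y ∈ F_7 with f(x, y) ≡ 0 and those with g(x, y) ≡ 0 (mod 7); the common zeros in that column are the intersection.
  x = 0: f ≡ 0 at y ∈ {3}; g ≡ 0 at y ∈ {6}; common: ∅.
  x = 1: f ≡ 0 at y ∈ {2}; g ≡ 0 at y ∈ {3}; common: ∅.
  x = 2: f ≡ 0 at y ∈ {1}; g ≡ 0 at y ∈ {0}; common: ∅.
  x = 3: f ≡ 0 at y ∈ {0}; g ≡ 0 at y ∈ {4}; common: ∅.
  x = 4: f ≡ 0 at y ∈ {6}; g ≡ 0 at y ∈ {1}; common: ∅.
  x = 5: f ≡ 0 at y ∈ {5}; g ≡ 0 at y ∈ {5}; common: {5}.
  x = 6: f ≡ 0 at y ∈ {4}; g ≡ 0 at y ∈ {2}; common: ∅.
Collecting: common zeros = {(5, 5)}, so the count is 1.
Comparison with the Bézout bound: 1 ≤ 1 = deg(f)·deg(g), as expected for curves with no common component (the bound is attained).


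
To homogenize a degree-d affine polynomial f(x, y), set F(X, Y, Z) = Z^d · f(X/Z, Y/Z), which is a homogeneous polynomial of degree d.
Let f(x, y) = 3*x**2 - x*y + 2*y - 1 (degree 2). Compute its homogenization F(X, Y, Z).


F(X, Y, Z) = 3*X**2 - X*Y + 2*Y*Z - Z**2

deg(f) = 2.
Substitute x = X/Z, y = Y/Z into f, then multiply by Z^2.
  monomial 3·x^2·y^0 ↦ 3·X^2·Y^0·Z^0.
  monomial -1·x^1·y^1 ↦ -1·X^1·Y^1·Z^0.
  monomial 2·x^0·y^1 ↦ 2·X^0·Y^1·Z^1.
  monomial -1·x^0·y^0 ↦ -1·X^0·Y^0·Z^2.
Collecting: F(X, Y, Z) = 3*X**2 - X*Y + 2*Y*Z - Z**2.


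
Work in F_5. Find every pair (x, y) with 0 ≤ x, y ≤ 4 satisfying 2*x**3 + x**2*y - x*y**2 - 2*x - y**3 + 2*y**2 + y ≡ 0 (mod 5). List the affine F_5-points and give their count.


Affine F_5-points: {(0, 0), (1, 0), (1, 2), (1, 4), (2, 3), (4, 0)}; count = 6.

For each of the 25 pairs (x, y) ∈ F_5², evaluate f(x, y) mod 5. Record the zeros.
  x = 0: [0↦0, 1↦2, 2↦2, 3↦4, 4↦2]  zeros at y ∈ {0}
  x = 1: [0↦0, 1↦2, 2↦0, 3↦3, 4↦0]  zeros at y ∈ {0, 2, 4}
  x = 2: [0↦2, 1↦1, 2↦4, 3↦0, 4↦3]  zeros at y ∈ {3}
  x = 3: [0↦3, 1↦1, 2↦1, 3↦2, 4↦3]  zeros at y ∈ ∅
  x = 4: [0↦0, 1↦4, 2↦3, 3↦1, 4↦2]  zeros at y ∈ {0}
Collecting zeros: affine points = {(0, 0), (1, 0), (1, 2), (1, 4), (2, 3), (4, 0)}.
Total count |C(F_5)_aff| = 6.


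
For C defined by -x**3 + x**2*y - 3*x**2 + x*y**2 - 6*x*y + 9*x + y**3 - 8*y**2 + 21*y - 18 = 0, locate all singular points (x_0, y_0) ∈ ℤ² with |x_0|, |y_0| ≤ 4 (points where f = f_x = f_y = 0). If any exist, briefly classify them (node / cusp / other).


Singular points: {(0, 3)}; classification: cusp.

Compute partial derivatives:
  f_x = -3*x**2 + 2*x*y - 6*x + y**2 - 6*y + 9.
  f_y = x**2 + 2*x*y - 6*x + 3*y**2 - 16*y + 21.
Scan x_0 ∈ {−4, ..., 4}. For each x_0, f_y(x_0, y) is a polynomial in y; find its integer roots y ∈ {−4, ..., 4}, then test f_x and f at those candidates.
  x = -4: f_y(-4, y) = 3*y**2 - 24*y + 61; no integer root y with |y| ≤ 4.
  x = -3: f_y(-3, y) = 3*y**2 - 22*y + 48; no integer root y with |y| ≤ 4.
  x = -2: f_y(-2, y) = 3*y**2 - 20*y + 37; no integer root y with |y| ≤ 4.
  x = -1: f_y(-1, y) = 3*y**2 - 18*y + 28; no integer root y with |y| ≤ 4.
  x = 0: f_y(0, y) = 3*y**2 - 16*y + 21; vanishes at y ∈ {3}. (0, 3): f_x = 0, f = 0 — SINGULAR.
  x = 1: f_y(1, y) = 3*y**2 - 14*y + 16; vanishes at y ∈ {2}. (1, 2): f_x = -4 ≠ 0.
  x = 2: f_y(2, y) = 3*y**2 - 12*y + 13; no integer root y with |y| ≤ 4.
  x = 3: f_y(3, y) = 3*y**2 - 10*y + 12; no integer root y with |y| ≤ 4.
  x = 4: f_y(4, y) = 3*y**2 - 8*y + 13; no integer root y with |y| ≤ 4.
Only singular point on the grid: (0, 3).
Classify: substitute x = 0 + u, y = 3 + v and expand: f = -u**3 + u**2*v + u*v**2 + v**3 + v**2.
No constant or linear terms (consistent with a singular point). Quadratic part: v**2. Cubic part: -u**3 + u**2*v + u*v**2 + v**3.
The quadratic part v**2 is a perfect square, so there is a single (double) tangent line v = 0, i.e. y = 3. Restricting the cubic part to that line (v = 0) leaves -u**3 ≠ 0, so f is not divisible by v and the branch is v² ≈ u**3 to lowest order — this is a cusp.
Classification: cusp.


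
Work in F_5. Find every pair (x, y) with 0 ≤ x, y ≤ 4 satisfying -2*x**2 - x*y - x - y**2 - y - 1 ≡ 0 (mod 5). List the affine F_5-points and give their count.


Affine F_5-points: {(2, 1)}; count = 1.

For each of the 25 pairs (x, y) ∈ F_5², evaluate f(x, y) mod 5. Record the zeros.
  x = 0: [0↦4, 1↦2, 2↦3, 3↦2, 4↦4]  zeros at y ∈ ∅
  x = 1: [0↦1, 1↦3, 2↦3, 3↦1, 4↦2]  zeros at y ∈ ∅
  x = 2: [0↦4, 1↦0, 2↦4, 3↦1, 4↦1]  zeros at y ∈ {1}
  x = 3: [0↦3, 1↦3, 2↦1, 3↦2, 4↦1]  zeros at y ∈ ∅
  x = 4: [0↦3, 1↦2, 2↦4, 3↦4, 4↦2]  zeros at y ∈ ∅
Collecting zeros: affine points = {(2, 1)}.
Total count |C(F_5)_aff| = 1.


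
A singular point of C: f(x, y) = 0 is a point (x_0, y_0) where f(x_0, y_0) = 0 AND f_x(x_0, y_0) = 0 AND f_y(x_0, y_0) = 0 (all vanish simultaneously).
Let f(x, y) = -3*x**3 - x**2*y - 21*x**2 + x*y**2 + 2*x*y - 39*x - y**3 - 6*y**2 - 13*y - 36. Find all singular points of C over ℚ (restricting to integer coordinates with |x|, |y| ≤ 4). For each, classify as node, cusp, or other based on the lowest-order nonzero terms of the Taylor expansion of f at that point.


Singular points: {(-2, -3)}; classification: cusp.

Compute partial derivatives:
  f_x = -9*x**2 - 2*x*y - 42*x + y**2 + 2*y - 39.
  f_y = -x**2 + 2*x*y + 2*x - 3*y**2 - 12*y - 13.
Scan x_0 ∈ {−4, ..., 4}. For each x_0, f_y(x_0, y) is a polynomial in y; find its integer roots y ∈ {−4, ..., 4}, then test f_x and f at those candidates.
  x = -4: f_y(-4, y) = -3*y**2 - 20*y - 37; no integer root y with |y| ≤ 4.
  x = -3: f_y(-3, y) = -3*y**2 - 18*y - 28; no integer root y with |y| ≤ 4.
  x = -2: f_y(-2, y) = -3*y**2 - 16*y - 21; vanishes at y ∈ {-3}. (-2, -3): f_x = 0, f = 0 — SINGULAR.
  x = -1: f_y(-1, y) = -3*y**2 - 14*y - 16; vanishes at y ∈ {-2}. (-1, -2): f_x = -10 ≠ 0.
  x = 0: f_y(0, y) = -3*y**2 - 12*y - 13; no integer root y with |y| ≤ 4.
  x = 1: f_y(1, y) = -3*y**2 - 10*y - 12; no integer root y with |y| ≤ 4.
  x = 2: f_y(2, y) = -3*y**2 - 8*y - 13; no integer root y with |y| ≤ 4.
  x = 3: f_y(3, y) = -3*y**2 - 6*y - 16; no integer root y with |y| ≤ 4.
  x = 4: f_y(4, y) = -3*y**2 - 4*y - 21; no integer root y with |y| ≤ 4.
Only singular point on the grid: (-2, -3).
Classify: substitute x = -2 + u, y = -3 + v and expand: f = -3*u**3 - u**2*v + u*v**2 - v**3 + v**2.
No constant or linear terms (consistent with a singular point). Quadratic part: v**2. Cubic part: -3*u**3 - u**2*v + u*v**2 - v**3.
The quadratic part v**2 is a perfect square, so there is a single (double) tangent line v = 0, i.e. y = -3. Restricting the cubic part to that line (v = 0) leaves -3*u**3 ≠ 0, so f is not divisible by v and the branch is v² ≈ 3*u**3 to lowest order — this is a cusp.
Classification: cusp.


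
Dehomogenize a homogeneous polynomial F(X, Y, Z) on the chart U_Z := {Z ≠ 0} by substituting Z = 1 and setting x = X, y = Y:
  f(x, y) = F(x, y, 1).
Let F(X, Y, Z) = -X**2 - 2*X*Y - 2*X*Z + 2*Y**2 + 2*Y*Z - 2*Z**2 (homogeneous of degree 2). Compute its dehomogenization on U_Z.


f(x, y) = -x**2 - 2*x*y - 2*x + 2*y**2 + 2*y - 2

On U_Z we set Z = 1. Each monomial c·X^i·Y^j·Z^k in F becomes c·x^i·y^j·1^k = c·x^i·y^j.
Substituting Z = 1: F(X, Y, 1) = -x**2 - 2*x*y - 2*x + 2*y**2 + 2*y - 2.
Note: deg(f) ≤ deg(F) = 2; strict inequality happens when F is divisible by Z (lost terms).


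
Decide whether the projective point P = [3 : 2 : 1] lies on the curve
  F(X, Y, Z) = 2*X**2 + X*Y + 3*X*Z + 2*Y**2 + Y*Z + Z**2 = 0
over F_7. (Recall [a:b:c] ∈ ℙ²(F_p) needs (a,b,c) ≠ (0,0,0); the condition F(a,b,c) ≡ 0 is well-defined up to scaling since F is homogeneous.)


F(3,2,1) ≡ 2 (mod 7); P is NOT on the curve.

Evaluate F(3, 2, 1) term-by-term (mod 7).
  2*X**2 ↦ 2·9·1·1 = 18
  X*Y ↦ 1·3·2·1 = 6
  3*X*Z ↦ 3·3·1·1 = 9
  2*Y**2 ↦ 2·1·4·1 = 8
  Y*Z ↦ 1·1·2·1 = 2
  Z**2 ↦ 1·1·1·1 = 1
Sum: F(3, 2, 1) = (18) + (6) + (9) + (8) + (2) + (1) = 44.
Reducing mod 7: 44 ≡ 2 (mod 7).
Since F(a, b, c) ≡ 2 ≠ 0 (mod 7), P does NOT lie on the curve.


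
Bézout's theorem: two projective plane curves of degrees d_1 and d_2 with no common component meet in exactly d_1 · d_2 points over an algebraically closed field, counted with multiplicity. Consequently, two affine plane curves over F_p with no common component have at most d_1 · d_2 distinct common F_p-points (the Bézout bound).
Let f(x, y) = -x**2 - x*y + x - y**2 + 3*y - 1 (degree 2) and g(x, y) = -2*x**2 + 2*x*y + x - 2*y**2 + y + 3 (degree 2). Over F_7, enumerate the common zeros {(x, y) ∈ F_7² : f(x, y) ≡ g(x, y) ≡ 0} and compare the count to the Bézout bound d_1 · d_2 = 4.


Common zeros: {(5, 0), (6, 3)}; count = 2; Bézout bound = 4.

deg(f) = 2, deg(g) = 2, so Bézout bound = 4.
Scan x ∈ F_7. For each x, list the y ∈ F_7 with f(x, y) ≡ 0 and those with g(x, y) ≡ 0 (mod 7); the common zeros in that column are the intersection.
  x = 0: f ≡ 0 at y ∈ ∅; g ≡ 0 at y ∈ {5, 6}; common: ∅.
  x = 1: f ≡ 0 at y ∈ {1}; g ≡ 0 at y ∈ {2, 3}; common: ∅.
  x = 2: f ≡ 0 at y ∈ ∅; g ≡ 0 at y ∈ {1, 5}; common: ∅.
  x = 3: f ≡ 0 at y ∈ {0}; g ≡ 0 at y ∈ {1, 6}; common: ∅.
  x = 4: f ≡ 0 at y ∈ ∅; g ≡ 0 at y ∈ {4}; common: ∅.
  x = 5: f ≡ 0 at y ∈ {0, 5}; g ≡ 0 at y ∈ {0, 2}; common: {0}.
  x = 6: f ≡ 0 at y ∈ {1, 3}; g ≡ 0 at y ∈ {0, 3}; common: {3}.
Collecting: common zeros = {(5, 0), (6, 3)}, so the count is 2.
Comparison with the Bézout bound: 2 ≤ 4 = deg(f)·deg(g), as expected for curves with no common component (the affine F_7-count falls short of the bound because intersections may lie at infinity, over extension fields, or carry multiplicity).


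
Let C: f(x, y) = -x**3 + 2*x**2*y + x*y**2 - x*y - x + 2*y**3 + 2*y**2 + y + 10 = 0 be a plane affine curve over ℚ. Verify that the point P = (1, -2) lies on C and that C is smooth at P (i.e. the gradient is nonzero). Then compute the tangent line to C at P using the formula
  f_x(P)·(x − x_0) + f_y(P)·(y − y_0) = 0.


Tangent line at P: -6*x + 14*y + 34 = 0.

Step 1: f(1, -2) = 0, so P lies on C.
Step 2: partial derivatives
  f_x(x, y) = -3*x**2 + 4*x*y + y**2 - y - 1, f_y(x, y) = 2*x**2 + 2*x*y - x + 6*y**2 + 4*y + 1.
  f_x(P) = -6, f_y(P) = 14 (gradient nonzero, so P is smooth).
Step 3: tangent line at P: -6·(x − 1) + 14·(y − -2) = 0.
Expanding: -6*x + 14*y + 34 = 0.


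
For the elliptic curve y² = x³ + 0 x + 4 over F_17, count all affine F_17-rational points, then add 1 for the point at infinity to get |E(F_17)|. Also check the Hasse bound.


Affine points = {(0, 2), (0, 15), (4, 0), (6, 4), (6, 13), (9, 6), (9, 11), (10, 1), (10, 16), (11, 3), (11, 14), (12, 7), (12, 10), (13, 5), (13, 12), (15, 8), (15, 9)}; affine count = 17; |E(F_17)| = 18.

Discriminant check: Δ ∝ 4a³ + 27b² = 4·0³ + 27·4² = 4·0 + 27·16 ≡ 7 (mod 17). Nonzero ⇒ E is nonsingular.
For each x ∈ F_17, compute rhs = x³ + 0·x + 4 mod 17, then count y ∈ F_17 with y² ≡ rhs.
  x = 0: rhs = 4, matching y values: 2, 15 (2 points).
  x = 1: rhs = 5, matching y values: none (0 points).
  x = 2: rhs = 12, matching y values: none (0 points).
  x = 3: rhs = 14, matching y values: none (0 points).
  x = 4: rhs = 0, matching y values: 0 (1 points).
  x = 5: rhs = 10, matching y values: none (0 points).
  x = 6: rhs = 16, matching y values: 4, 13 (2 points).
  x = 7: rhs = 7, matching y values: none (0 points).
  x = 8: rhs = 6, matching y values: none (0 points).
  x = 9: rhs = 2, matching y values: 6, 11 (2 points).
  x = 10: rhs = 1, matching y values: 1, 16 (2 points).
  x = 11: rhs = 9, matching y values: 3, 14 (2 points).
  x = 12: rhs = 15, matching y values: 7, 10 (2 points).
  x = 13: rhs = 8, matching y values: 5, 12 (2 points).
  x = 14: rhs = 11, matching y values: none (0 points).
  x = 15: rhs = 13, matching y values: 8, 9 (2 points).
  x = 16: rhs = 3, matching y values: none (0 points).
Total affine count: 17.
Full point count |E(F_17)| = 17 + 1 = 18.
Hasse bound: |18 − (17+1)| = |0| = 0 ≤ 2√17 ≈ 8.2462 ✓.
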